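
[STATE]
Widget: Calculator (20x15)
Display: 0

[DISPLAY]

                   0
┌───┬───┬───┬───┐   
│ 7 │ 8 │ 9 │ ÷ │   
├───┼───┼───┼───┤   
│ 4 │ 5 │ 6 │ × │   
├───┼───┼───┼───┤   
│ 1 │ 2 │ 3 │ - │   
├───┼───┼───┼───┤   
│ 0 │ . │ = │ + │   
├───┼───┼───┼───┤   
│ C │ MC│ MR│ M+│   
└───┴───┴───┴───┘   
                    
                    
                    


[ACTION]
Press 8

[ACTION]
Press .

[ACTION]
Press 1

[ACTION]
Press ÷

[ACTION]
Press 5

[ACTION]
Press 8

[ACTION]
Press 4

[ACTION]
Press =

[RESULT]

       0.01386986301
┌───┬───┬───┬───┐   
│ 7 │ 8 │ 9 │ ÷ │   
├───┼───┼───┼───┤   
│ 4 │ 5 │ 6 │ × │   
├───┼───┼───┼───┤   
│ 1 │ 2 │ 3 │ - │   
├───┼───┼───┼───┤   
│ 0 │ . │ = │ + │   
├───┼───┼───┼───┤   
│ C │ MC│ MR│ M+│   
└───┴───┴───┴───┘   
                    
                    
                    


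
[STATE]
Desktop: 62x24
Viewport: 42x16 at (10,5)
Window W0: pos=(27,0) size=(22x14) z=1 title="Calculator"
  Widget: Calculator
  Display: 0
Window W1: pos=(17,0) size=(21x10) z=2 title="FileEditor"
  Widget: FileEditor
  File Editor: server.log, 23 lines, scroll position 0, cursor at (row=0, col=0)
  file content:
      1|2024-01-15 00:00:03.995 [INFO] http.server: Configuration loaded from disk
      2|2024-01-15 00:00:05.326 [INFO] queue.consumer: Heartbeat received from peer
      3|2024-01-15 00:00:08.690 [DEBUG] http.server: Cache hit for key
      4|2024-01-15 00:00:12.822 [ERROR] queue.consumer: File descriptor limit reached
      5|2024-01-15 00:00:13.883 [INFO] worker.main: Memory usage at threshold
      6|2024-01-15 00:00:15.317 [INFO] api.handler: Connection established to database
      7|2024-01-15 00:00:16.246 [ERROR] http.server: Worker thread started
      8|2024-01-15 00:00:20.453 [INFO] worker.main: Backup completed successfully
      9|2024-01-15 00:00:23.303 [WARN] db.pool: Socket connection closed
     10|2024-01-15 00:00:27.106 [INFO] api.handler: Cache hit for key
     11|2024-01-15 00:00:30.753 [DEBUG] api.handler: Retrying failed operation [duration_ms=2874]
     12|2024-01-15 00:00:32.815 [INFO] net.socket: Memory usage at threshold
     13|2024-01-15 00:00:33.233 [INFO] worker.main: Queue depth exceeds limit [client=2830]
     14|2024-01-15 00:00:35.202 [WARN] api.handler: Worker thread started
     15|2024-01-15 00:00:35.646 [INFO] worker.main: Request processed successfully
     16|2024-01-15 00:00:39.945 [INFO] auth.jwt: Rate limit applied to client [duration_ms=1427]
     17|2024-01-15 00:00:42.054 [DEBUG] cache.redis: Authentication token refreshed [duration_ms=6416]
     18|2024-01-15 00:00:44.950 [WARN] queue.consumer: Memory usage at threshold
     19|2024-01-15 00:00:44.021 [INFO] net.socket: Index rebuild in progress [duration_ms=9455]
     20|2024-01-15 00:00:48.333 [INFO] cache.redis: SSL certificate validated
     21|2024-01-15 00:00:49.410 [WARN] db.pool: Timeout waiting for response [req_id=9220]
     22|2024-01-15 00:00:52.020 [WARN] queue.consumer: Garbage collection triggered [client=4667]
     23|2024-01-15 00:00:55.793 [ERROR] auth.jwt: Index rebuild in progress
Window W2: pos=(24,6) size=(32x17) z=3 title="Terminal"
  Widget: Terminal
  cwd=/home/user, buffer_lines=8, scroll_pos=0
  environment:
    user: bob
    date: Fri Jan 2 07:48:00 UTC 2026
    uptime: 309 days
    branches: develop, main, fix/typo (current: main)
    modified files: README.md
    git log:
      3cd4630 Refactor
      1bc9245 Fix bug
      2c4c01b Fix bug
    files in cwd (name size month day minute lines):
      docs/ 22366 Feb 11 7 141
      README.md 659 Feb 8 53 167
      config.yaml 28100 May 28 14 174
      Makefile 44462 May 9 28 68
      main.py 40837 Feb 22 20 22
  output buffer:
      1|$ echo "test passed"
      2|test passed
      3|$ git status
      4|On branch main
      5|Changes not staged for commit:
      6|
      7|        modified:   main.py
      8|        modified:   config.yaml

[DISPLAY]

       ┃2024-01-15 00:00:0░┃9 │ ÷ │   ┃   
       ┃2024-0┏━━━━━━━━━━━━━━━━━━━━━━━━━━━
       ┃2024-0┃ Terminal                  
       ┃2024-0┠───────────────────────────
       ┗━━━━━━┃$ echo "test passed"       
              ┃test passed                
              ┃$ git status               
              ┃On branch main             
              ┃Changes not staged for comm
              ┃                           
              ┃        modified:   main.py
              ┃        modified:   config.
              ┃$ █                        
              ┃                           
              ┃                           
              ┃                           


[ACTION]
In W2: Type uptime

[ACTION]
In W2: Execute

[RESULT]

       ┃2024-01-15 00:00:0░┃9 │ ÷ │   ┃   
       ┃2024-0┏━━━━━━━━━━━━━━━━━━━━━━━━━━━
       ┃2024-0┃ Terminal                  
       ┃2024-0┠───────────────────────────
       ┗━━━━━━┃$ echo "test passed"       
              ┃test passed                
              ┃$ git status               
              ┃On branch main             
              ┃Changes not staged for comm
              ┃                           
              ┃        modified:   main.py
              ┃        modified:   config.
              ┃$ uptime                   
              ┃ 10:00  up 309 days        
              ┃$ █                        
              ┃                           


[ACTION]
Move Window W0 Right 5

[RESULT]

       ┃2024-01-15 00:00:0░┃ 8 │ 9 │ ÷ │  
       ┃2024-0┏━━━━━━━━━━━━━━━━━━━━━━━━━━━
       ┃2024-0┃ Terminal                  
       ┃2024-0┠───────────────────────────
       ┗━━━━━━┃$ echo "test passed"       
              ┃test passed                
              ┃$ git status               
              ┃On branch main             
              ┃Changes not staged for comm
              ┃                           
              ┃        modified:   main.py
              ┃        modified:   config.
              ┃$ uptime                   
              ┃ 10:00  up 309 days        
              ┃$ █                        
              ┃                           


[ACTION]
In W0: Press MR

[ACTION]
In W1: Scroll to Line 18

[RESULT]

       ┃2024-01-15 00:00:4░┃ 8 │ 9 │ ÷ │  
       ┃2024-0┏━━━━━━━━━━━━━━━━━━━━━━━━━━━
       ┃2024-0┃ Terminal                  
       ┃2024-0┠───────────────────────────
       ┗━━━━━━┃$ echo "test passed"       
              ┃test passed                
              ┃$ git status               
              ┃On branch main             
              ┃Changes not staged for comm
              ┃                           
              ┃        modified:   main.py
              ┃        modified:   config.
              ┃$ uptime                   
              ┃ 10:00  up 309 days        
              ┃$ █                        
              ┃                           


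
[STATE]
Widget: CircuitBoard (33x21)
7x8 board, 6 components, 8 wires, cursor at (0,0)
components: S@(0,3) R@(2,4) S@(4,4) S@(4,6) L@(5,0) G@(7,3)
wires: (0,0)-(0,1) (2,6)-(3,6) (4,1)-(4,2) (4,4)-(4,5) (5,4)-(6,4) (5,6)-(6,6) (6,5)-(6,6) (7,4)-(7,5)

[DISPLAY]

   0 1 2 3 4 5 6                 
0  [.]─ ·       S                
                                 
1                                
                                 
2                   R       ·    
                            │    
3                           ·    
                                 
4       · ─ ·       S ─ ·   S    
                                 
5   L               ·       ·    
                    │       │    
6                   ·   · ─ ·    
                                 
7               G   · ─ ·        
Cursor: (0,0)                    
                                 
                                 
                                 
                                 


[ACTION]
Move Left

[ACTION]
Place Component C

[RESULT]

   0 1 2 3 4 5 6                 
0  [C]─ ·       S                
                                 
1                                
                                 
2                   R       ·    
                            │    
3                           ·    
                                 
4       · ─ ·       S ─ ·   S    
                                 
5   L               ·       ·    
                    │       │    
6                   ·   · ─ ·    
                                 
7               G   · ─ ·        
Cursor: (0,0)                    
                                 
                                 
                                 
                                 


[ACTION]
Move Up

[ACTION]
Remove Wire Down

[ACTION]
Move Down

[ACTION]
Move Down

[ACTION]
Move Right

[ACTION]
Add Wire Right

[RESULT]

   0 1 2 3 4 5 6                 
0   C ─ ·       S                
                                 
1                                
                                 
2      [.]─ ·       R       ·    
                            │    
3                           ·    
                                 
4       · ─ ·       S ─ ·   S    
                                 
5   L               ·       ·    
                    │       │    
6                   ·   · ─ ·    
                                 
7               G   · ─ ·        
Cursor: (2,1)                    
                                 
                                 
                                 
                                 


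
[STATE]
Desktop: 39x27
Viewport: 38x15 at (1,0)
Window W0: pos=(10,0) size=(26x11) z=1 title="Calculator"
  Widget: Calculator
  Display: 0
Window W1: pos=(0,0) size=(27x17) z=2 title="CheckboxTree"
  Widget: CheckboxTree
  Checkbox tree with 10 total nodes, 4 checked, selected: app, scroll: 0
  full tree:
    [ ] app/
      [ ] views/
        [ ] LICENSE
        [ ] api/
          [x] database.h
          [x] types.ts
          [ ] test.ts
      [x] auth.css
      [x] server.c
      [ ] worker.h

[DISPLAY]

━━━━━━━━━━━━━━━━━━━━━━━━━┓━━━━━━━━┓   
 CheckboxTree            ┃        ┃   
─────────────────────────┨────────┨   
>[-] app/                ┃       0┃   
   [-] views/            ┃┐       ┃   
     [ ] LICENSE         ┃│       ┃   
     [-] api/            ┃┤       ┃   
       [x] database.h    ┃│       ┃   
       [x] types.ts      ┃┤       ┃   
       [ ] test.ts       ┃│       ┃   
   [x] auth.css          ┃━━━━━━━━┛   
   [x] server.c          ┃            
   [ ] worker.h          ┃            
                         ┃            
                         ┃            


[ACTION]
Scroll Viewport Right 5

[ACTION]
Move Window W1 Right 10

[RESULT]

         ┏━━━━━━━━━━━━━━━━━━━━━━━━━┓  
         ┃ CheckboxTree            ┃  
         ┠─────────────────────────┨  
         ┃>[-] app/                ┃  
         ┃   [-] views/            ┃  
         ┃     [ ] LICENSE         ┃  
         ┃     [-] api/            ┃  
         ┃       [x] database.h    ┃  
         ┃       [x] types.ts      ┃  
         ┃       [ ] test.ts       ┃  
         ┃   [x] auth.css          ┃  
         ┃   [x] server.c          ┃  
         ┃   [ ] worker.h          ┃  
         ┃                         ┃  
         ┃                         ┃  


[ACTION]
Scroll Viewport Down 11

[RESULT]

         ┃   [x] server.c          ┃  
         ┃   [ ] worker.h          ┃  
         ┃                         ┃  
         ┃                         ┃  
         ┃                         ┃  
         ┗━━━━━━━━━━━━━━━━━━━━━━━━━┛  
                                      
                                      
                                      
                                      
                                      
                                      
                                      
                                      
                                      


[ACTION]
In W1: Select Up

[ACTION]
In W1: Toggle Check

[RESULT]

         ┃   [x] server.c          ┃  
         ┃   [x] worker.h          ┃  
         ┃                         ┃  
         ┃                         ┃  
         ┃                         ┃  
         ┗━━━━━━━━━━━━━━━━━━━━━━━━━┛  
                                      
                                      
                                      
                                      
                                      
                                      
                                      
                                      
                                      


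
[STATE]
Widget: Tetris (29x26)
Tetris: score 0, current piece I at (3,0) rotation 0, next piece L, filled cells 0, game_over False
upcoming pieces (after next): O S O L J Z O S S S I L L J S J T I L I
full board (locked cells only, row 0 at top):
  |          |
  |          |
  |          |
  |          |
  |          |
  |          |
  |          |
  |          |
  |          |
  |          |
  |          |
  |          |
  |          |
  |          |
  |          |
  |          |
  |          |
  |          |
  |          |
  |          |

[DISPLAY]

   ████   │Next:             
          │  ▒               
          │▒▒▒               
          │                  
          │                  
          │                  
          │Score:            
          │0                 
          │                  
          │                  
          │                  
          │                  
          │                  
          │                  
          │                  
          │                  
          │                  
          │                  
          │                  
          │                  
          │                  
          │                  
          │                  
          │                  
          │                  
          │                  


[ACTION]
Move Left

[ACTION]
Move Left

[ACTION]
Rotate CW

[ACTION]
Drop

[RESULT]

          │Next:             
 █        │  ▒               
 █        │▒▒▒               
 █        │                  
 █        │                  
          │                  
          │Score:            
          │0                 
          │                  
          │                  
          │                  
          │                  
          │                  
          │                  
          │                  
          │                  
          │                  
          │                  
          │                  
          │                  
          │                  
          │                  
          │                  
          │                  
          │                  
          │                  


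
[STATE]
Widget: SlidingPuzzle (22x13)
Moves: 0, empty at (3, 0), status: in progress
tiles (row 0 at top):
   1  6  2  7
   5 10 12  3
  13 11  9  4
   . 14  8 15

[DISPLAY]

┌────┬────┬────┬────┐ 
│  1 │  6 │  2 │  7 │ 
├────┼────┼────┼────┤ 
│  5 │ 10 │ 12 │  3 │ 
├────┼────┼────┼────┤ 
│ 13 │ 11 │  9 │  4 │ 
├────┼────┼────┼────┤ 
│    │ 14 │  8 │ 15 │ 
└────┴────┴────┴────┘ 
Moves: 0              
                      
                      
                      


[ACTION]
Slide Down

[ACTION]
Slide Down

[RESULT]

┌────┬────┬────┬────┐ 
│  1 │  6 │  2 │  7 │ 
├────┼────┼────┼────┤ 
│    │ 10 │ 12 │  3 │ 
├────┼────┼────┼────┤ 
│  5 │ 11 │  9 │  4 │ 
├────┼────┼────┼────┤ 
│ 13 │ 14 │  8 │ 15 │ 
└────┴────┴────┴────┘ 
Moves: 2              
                      
                      
                      


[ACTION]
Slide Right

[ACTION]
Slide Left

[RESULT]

┌────┬────┬────┬────┐ 
│  1 │  6 │  2 │  7 │ 
├────┼────┼────┼────┤ 
│ 10 │    │ 12 │  3 │ 
├────┼────┼────┼────┤ 
│  5 │ 11 │  9 │  4 │ 
├────┼────┼────┼────┤ 
│ 13 │ 14 │  8 │ 15 │ 
└────┴────┴────┴────┘ 
Moves: 3              
                      
                      
                      


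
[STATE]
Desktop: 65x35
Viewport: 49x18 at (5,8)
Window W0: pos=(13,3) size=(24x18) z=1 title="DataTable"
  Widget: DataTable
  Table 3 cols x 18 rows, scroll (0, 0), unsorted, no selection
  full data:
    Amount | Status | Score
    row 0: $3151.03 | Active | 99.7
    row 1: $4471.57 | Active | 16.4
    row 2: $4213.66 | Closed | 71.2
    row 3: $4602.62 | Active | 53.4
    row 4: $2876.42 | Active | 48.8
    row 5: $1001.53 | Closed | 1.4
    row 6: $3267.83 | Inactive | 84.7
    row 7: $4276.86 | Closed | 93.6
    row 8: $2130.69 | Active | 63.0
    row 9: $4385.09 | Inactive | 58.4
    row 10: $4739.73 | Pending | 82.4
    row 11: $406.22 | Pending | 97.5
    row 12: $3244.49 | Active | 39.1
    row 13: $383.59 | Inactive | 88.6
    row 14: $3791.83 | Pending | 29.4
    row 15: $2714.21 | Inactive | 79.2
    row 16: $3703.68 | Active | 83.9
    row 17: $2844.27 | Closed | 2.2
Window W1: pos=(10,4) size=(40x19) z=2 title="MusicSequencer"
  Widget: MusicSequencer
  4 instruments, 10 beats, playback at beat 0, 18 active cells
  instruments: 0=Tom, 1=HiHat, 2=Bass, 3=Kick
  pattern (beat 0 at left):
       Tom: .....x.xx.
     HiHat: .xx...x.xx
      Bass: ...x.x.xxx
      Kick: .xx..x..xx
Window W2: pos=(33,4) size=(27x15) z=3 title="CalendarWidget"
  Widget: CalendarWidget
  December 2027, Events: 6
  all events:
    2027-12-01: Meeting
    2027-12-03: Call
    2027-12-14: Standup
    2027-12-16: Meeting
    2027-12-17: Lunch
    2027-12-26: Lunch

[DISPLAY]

     ┃   Tom·····█·██·      ┃Mo Tu We Th Fr Sa Su
     ┃ HiHat·██···█·██      ┃       1*  2  3*  4 
     ┃  Bass···█·█·███      ┃ 6  7  8  9 10 11 12
     ┃  Kick·██··█··██      ┃13 14* 15 16* 17* 18
     ┃                      ┃20 21 22 23 24 25 26
     ┃                      ┃27 28 29 30 31      
     ┃                      ┃                    
     ┃                      ┃                    
     ┃                      ┃                    
     ┃                      ┃                    
     ┃                      ┗━━━━━━━━━━━━━━━━━━━━
     ┃                                      ┃    
     ┃                                      ┃    
     ┃                                      ┃    
     ┗━━━━━━━━━━━━━━━━━━━━━━━━━━━━━━━━━━━━━━┛    
                                                 
                                                 
                                                 


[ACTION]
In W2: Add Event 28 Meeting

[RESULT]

     ┃   Tom·····█·██·      ┃Mo Tu We Th Fr Sa Su
     ┃ HiHat·██···█·██      ┃       1*  2  3*  4 
     ┃  Bass···█·█·███      ┃ 6  7  8  9 10 11 12
     ┃  Kick·██··█··██      ┃13 14* 15 16* 17* 18
     ┃                      ┃20 21 22 23 24 25 26
     ┃                      ┃27 28* 29 30 31     
     ┃                      ┃                    
     ┃                      ┃                    
     ┃                      ┃                    
     ┃                      ┃                    
     ┃                      ┗━━━━━━━━━━━━━━━━━━━━
     ┃                                      ┃    
     ┃                                      ┃    
     ┃                                      ┃    
     ┗━━━━━━━━━━━━━━━━━━━━━━━━━━━━━━━━━━━━━━┛    
                                                 
                                                 
                                                 


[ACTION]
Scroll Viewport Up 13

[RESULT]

                                                 
                                                 
                                                 
        ┏━━━━━━━━━━━━━━━━━━━━━━┓                 
     ┏━━━━━━━━━━━━━━━━━━━━━━┏━━━━━━━━━━━━━━━━━━━━
     ┃ MusicSequencer       ┃ CalendarWidget     
     ┠──────────────────────┠────────────────────
     ┃      ▼123456789      ┃      December 2027 
     ┃   Tom·····█·██·      ┃Mo Tu We Th Fr Sa Su
     ┃ HiHat·██···█·██      ┃       1*  2  3*  4 
     ┃  Bass···█·█·███      ┃ 6  7  8  9 10 11 12
     ┃  Kick·██··█··██      ┃13 14* 15 16* 17* 18
     ┃                      ┃20 21 22 23 24 25 26
     ┃                      ┃27 28* 29 30 31     
     ┃                      ┃                    
     ┃                      ┃                    
     ┃                      ┃                    
     ┃                      ┃                    


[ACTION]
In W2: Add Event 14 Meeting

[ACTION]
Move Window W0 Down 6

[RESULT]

                                                 
                                                 
                                                 
                                                 
     ┏━━━━━━━━━━━━━━━━━━━━━━┏━━━━━━━━━━━━━━━━━━━━
     ┃ MusicSequencer       ┃ CalendarWidget     
     ┠──────────────────────┠────────────────────
     ┃      ▼123456789      ┃      December 2027 
     ┃   Tom·····█·██·      ┃Mo Tu We Th Fr Sa Su
     ┃ HiHat·██···█·██      ┃       1*  2  3*  4 
     ┃  Bass···█·█·███      ┃ 6  7  8  9 10 11 12
     ┃  Kick·██··█··██      ┃13 14* 15 16* 17* 18
     ┃                      ┃20 21 22 23 24 25 26
     ┃                      ┃27 28* 29 30 31     
     ┃                      ┃                    
     ┃                      ┃                    
     ┃                      ┃                    
     ┃                      ┃                    


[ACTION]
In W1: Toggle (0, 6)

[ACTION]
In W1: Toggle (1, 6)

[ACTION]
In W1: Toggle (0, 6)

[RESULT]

                                                 
                                                 
                                                 
                                                 
     ┏━━━━━━━━━━━━━━━━━━━━━━┏━━━━━━━━━━━━━━━━━━━━
     ┃ MusicSequencer       ┃ CalendarWidget     
     ┠──────────────────────┠────────────────────
     ┃      ▼123456789      ┃      December 2027 
     ┃   Tom·····█·██·      ┃Mo Tu We Th Fr Sa Su
     ┃ HiHat·██·····██      ┃       1*  2  3*  4 
     ┃  Bass···█·█·███      ┃ 6  7  8  9 10 11 12
     ┃  Kick·██··█··██      ┃13 14* 15 16* 17* 18
     ┃                      ┃20 21 22 23 24 25 26
     ┃                      ┃27 28* 29 30 31     
     ┃                      ┃                    
     ┃                      ┃                    
     ┃                      ┃                    
     ┃                      ┃                    


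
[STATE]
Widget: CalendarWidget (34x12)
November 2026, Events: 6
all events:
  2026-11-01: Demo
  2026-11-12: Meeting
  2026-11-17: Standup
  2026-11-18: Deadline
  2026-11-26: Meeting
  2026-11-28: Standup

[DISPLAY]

          November 2026           
Mo Tu We Th Fr Sa Su              
                   1*             
 2  3  4  5  6  7  8              
 9 10 11 12* 13 14 15             
16 17* 18* 19 20 21 22            
23 24 25 26* 27 28* 29            
30                                
                                  
                                  
                                  
                                  


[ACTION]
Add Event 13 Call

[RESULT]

          November 2026           
Mo Tu We Th Fr Sa Su              
                   1*             
 2  3  4  5  6  7  8              
 9 10 11 12* 13* 14 15            
16 17* 18* 19 20 21 22            
23 24 25 26* 27 28* 29            
30                                
                                  
                                  
                                  
                                  


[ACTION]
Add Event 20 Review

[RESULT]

          November 2026           
Mo Tu We Th Fr Sa Su              
                   1*             
 2  3  4  5  6  7  8              
 9 10 11 12* 13* 14 15            
16 17* 18* 19 20* 21 22           
23 24 25 26* 27 28* 29            
30                                
                                  
                                  
                                  
                                  


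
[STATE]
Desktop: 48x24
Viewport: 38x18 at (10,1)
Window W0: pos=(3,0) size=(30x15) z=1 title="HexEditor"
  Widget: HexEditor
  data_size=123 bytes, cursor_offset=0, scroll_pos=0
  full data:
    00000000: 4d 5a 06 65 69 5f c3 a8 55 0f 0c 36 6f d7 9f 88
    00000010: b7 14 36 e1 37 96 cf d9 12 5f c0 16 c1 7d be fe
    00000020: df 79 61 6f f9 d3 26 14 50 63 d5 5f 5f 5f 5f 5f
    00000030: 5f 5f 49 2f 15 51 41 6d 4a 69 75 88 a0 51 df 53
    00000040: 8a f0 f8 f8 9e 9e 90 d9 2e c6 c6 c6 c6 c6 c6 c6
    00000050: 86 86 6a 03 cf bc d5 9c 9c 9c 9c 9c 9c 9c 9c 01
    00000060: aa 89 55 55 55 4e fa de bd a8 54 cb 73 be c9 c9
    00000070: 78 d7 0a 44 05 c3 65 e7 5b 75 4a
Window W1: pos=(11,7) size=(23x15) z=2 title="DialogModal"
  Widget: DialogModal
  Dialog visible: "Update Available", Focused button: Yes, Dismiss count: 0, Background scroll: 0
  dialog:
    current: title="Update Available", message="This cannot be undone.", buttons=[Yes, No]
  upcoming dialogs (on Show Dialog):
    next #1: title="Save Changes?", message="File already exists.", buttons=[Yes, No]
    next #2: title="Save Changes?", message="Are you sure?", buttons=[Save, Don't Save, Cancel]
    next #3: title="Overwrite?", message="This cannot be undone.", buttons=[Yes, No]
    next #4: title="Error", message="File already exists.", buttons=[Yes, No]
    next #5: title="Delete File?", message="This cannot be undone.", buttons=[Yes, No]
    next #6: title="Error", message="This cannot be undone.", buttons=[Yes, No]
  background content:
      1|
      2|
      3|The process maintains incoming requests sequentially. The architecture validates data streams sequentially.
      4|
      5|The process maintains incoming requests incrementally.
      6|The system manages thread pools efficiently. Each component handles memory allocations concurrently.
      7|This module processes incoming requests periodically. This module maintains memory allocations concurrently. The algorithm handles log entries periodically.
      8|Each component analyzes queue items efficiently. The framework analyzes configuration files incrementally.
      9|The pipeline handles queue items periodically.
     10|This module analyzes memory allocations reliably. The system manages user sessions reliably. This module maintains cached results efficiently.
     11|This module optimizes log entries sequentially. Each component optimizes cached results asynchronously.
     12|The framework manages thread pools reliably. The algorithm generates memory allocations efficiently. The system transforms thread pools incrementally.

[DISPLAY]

itor                  ┃               
──────────────────────┨               
00  4D 5a 06 65 69 5f ┃               
10  b7 14 36 e1 37 96 ┃               
20  df 79 61 6f f9 d3 ┃               
30  5f 5f 49 2f 15 51 ┃               
4┏━━━━━━━━━━━━━━━━━━━━━┓              
5┃ DialogModal         ┃              
6┠─────────────────────┨              
7┃                     ┃              
 ┃                     ┃              
 ┃The process maintains┃              
 ┃  ┌───────────────┐  ┃              
━┃Th│Update Availabl│ns┃              
 ┃Th│This cannot be │th┃              
 ┃Th│   [Yes]  No   │es┃              
 ┃Ea└───────────────┘yz┃              
 ┃The pipeline handles ┃              


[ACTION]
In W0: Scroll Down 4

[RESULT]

itor                  ┃               
──────────────────────┨               
40  8a f0 f8 f8 9e 9e ┃               
50  86 86 6a 03 cf bc ┃               
60  aa 89 55 55 55 4e ┃               
70  78 d7 0a 44 05 c3 ┃               
 ┏━━━━━━━━━━━━━━━━━━━━━┓              
 ┃ DialogModal         ┃              
 ┠─────────────────────┨              
 ┃                     ┃              
 ┃                     ┃              
 ┃The process maintains┃              
 ┃  ┌───────────────┐  ┃              
━┃Th│Update Availabl│ns┃              
 ┃Th│This cannot be │th┃              
 ┃Th│   [Yes]  No   │es┃              
 ┃Ea└───────────────┘yz┃              
 ┃The pipeline handles ┃              


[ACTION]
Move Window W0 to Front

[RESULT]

itor                  ┃               
──────────────────────┨               
40  8a f0 f8 f8 9e 9e ┃               
50  86 86 6a 03 cf bc ┃               
60  aa 89 55 55 55 4e ┃               
70  78 d7 0a 44 05 c3 ┃               
                      ┃┓              
                      ┃┃              
                      ┃┨              
                      ┃┃              
                      ┃┃              
                      ┃┃              
                      ┃┃              
━━━━━━━━━━━━━━━━━━━━━━┛┃              
 ┃Th│This cannot be │th┃              
 ┃Th│   [Yes]  No   │es┃              
 ┃Ea└───────────────┘yz┃              
 ┃The pipeline handles ┃              


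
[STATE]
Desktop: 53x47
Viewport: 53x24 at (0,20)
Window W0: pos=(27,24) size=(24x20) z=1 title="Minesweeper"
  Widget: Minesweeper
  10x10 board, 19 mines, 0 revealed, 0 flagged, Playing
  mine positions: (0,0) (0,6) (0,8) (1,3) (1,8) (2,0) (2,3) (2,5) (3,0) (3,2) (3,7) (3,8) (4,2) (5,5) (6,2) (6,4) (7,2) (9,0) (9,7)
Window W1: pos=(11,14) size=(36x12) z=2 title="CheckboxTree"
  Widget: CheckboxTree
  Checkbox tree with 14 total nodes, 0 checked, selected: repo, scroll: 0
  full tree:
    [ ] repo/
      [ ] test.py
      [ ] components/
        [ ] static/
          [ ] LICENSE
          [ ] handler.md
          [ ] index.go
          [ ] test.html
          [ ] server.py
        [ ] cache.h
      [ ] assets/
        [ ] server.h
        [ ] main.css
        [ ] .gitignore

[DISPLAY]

           ┃     [ ] static/                  ┃      
           ┃       [ ] LICENSE                ┃      
           ┃       [ ] handler.md             ┃      
           ┃       [ ] index.go               ┃      
           ┃       [ ] test.html              ┃━━━┓  
           ┗━━━━━━━━━━━━━━━━━━━━━━━━━━━━━━━━━━┛   ┃  
                           ┠──────────────────────┨  
                           ┃■■■■■■■■■■            ┃  
                           ┃■■■■■■■■■■            ┃  
                           ┃■■■■■■■■■■            ┃  
                           ┃■■■■■■■■■■            ┃  
                           ┃■■■■■■■■■■            ┃  
                           ┃■■■■■■■■■■            ┃  
                           ┃■■■■■■■■■■            ┃  
                           ┃■■■■■■■■■■            ┃  
                           ┃■■■■■■■■■■            ┃  
                           ┃■■■■■■■■■■            ┃  
                           ┃                      ┃  
                           ┃                      ┃  
                           ┃                      ┃  
                           ┃                      ┃  
                           ┃                      ┃  
                           ┃                      ┃  
                           ┗━━━━━━━━━━━━━━━━━━━━━━┛  


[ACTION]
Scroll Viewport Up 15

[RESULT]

                                                     
                                                     
                                                     
                                                     
                                                     
                                                     
                                                     
                                                     
                                                     
           ┏━━━━━━━━━━━━━━━━━━━━━━━━━━━━━━━━━━┓      
           ┃ CheckboxTree                     ┃      
           ┠──────────────────────────────────┨      
           ┃>[ ] repo/                        ┃      
           ┃   [ ] test.py                    ┃      
           ┃   [ ] components/                ┃      
           ┃     [ ] static/                  ┃      
           ┃       [ ] LICENSE                ┃      
           ┃       [ ] handler.md             ┃      
           ┃       [ ] index.go               ┃      
           ┃       [ ] test.html              ┃━━━┓  
           ┗━━━━━━━━━━━━━━━━━━━━━━━━━━━━━━━━━━┛   ┃  
                           ┠──────────────────────┨  
                           ┃■■■■■■■■■■            ┃  
                           ┃■■■■■■■■■■            ┃  


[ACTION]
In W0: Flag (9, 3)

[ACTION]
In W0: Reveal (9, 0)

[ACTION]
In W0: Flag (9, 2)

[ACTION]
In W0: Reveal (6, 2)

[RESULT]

                                                     
                                                     
                                                     
                                                     
                                                     
                                                     
                                                     
                                                     
                                                     
           ┏━━━━━━━━━━━━━━━━━━━━━━━━━━━━━━━━━━┓      
           ┃ CheckboxTree                     ┃      
           ┠──────────────────────────────────┨      
           ┃>[ ] repo/                        ┃      
           ┃   [ ] test.py                    ┃      
           ┃   [ ] components/                ┃      
           ┃     [ ] static/                  ┃      
           ┃       [ ] LICENSE                ┃      
           ┃       [ ] handler.md             ┃      
           ┃       [ ] index.go               ┃      
           ┃       [ ] test.html              ┃━━━┓  
           ┗━━━━━━━━━━━━━━━━━━━━━━━━━━━━━━━━━━┛   ┃  
                           ┠──────────────────────┨  
                           ┃✹■■■■■✹■✹■            ┃  
                           ┃■■■✹■■■■✹■            ┃  


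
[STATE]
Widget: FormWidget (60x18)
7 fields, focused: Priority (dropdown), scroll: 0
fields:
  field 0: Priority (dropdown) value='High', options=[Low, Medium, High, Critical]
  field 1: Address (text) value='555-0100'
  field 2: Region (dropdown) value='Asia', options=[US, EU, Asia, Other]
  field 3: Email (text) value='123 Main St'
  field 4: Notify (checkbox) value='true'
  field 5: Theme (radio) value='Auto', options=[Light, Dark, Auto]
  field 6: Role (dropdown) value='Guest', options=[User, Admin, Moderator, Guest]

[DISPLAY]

> Priority:   [High                                       ▼]
  Address:    [555-0100                                    ]
  Region:     [Asia                                       ▼]
  Email:      [123 Main St                                 ]
  Notify:     [x]                                           
  Theme:      ( ) Light  ( ) Dark  (●) Auto                 
  Role:       [Guest                                      ▼]
                                                            
                                                            
                                                            
                                                            
                                                            
                                                            
                                                            
                                                            
                                                            
                                                            
                                                            


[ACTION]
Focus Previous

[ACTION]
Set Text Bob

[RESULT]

  Priority:   [High                                       ▼]
  Address:    [555-0100                                    ]
  Region:     [Asia                                       ▼]
  Email:      [123 Main St                                 ]
  Notify:     [x]                                           
  Theme:      ( ) Light  ( ) Dark  (●) Auto                 
> Role:       [Guest                                      ▼]
                                                            
                                                            
                                                            
                                                            
                                                            
                                                            
                                                            
                                                            
                                                            
                                                            
                                                            


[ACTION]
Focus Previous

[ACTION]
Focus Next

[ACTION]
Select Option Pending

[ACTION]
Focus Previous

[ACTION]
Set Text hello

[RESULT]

  Priority:   [High                                       ▼]
  Address:    [555-0100                                    ]
  Region:     [Asia                                       ▼]
  Email:      [123 Main St                                 ]
  Notify:     [x]                                           
> Theme:      ( ) Light  ( ) Dark  (●) Auto                 
  Role:       [Guest                                      ▼]
                                                            
                                                            
                                                            
                                                            
                                                            
                                                            
                                                            
                                                            
                                                            
                                                            
                                                            
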